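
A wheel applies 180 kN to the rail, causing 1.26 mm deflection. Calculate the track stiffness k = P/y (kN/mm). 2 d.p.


Track stiffness k = P / y
k = 180 / 1.26
k = 142.86 kN/mm

142.86


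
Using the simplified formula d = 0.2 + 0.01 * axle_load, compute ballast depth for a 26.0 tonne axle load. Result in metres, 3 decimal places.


d = 0.2 + 0.01 * 26.0
d = 0.2 + 0.26
d = 0.460 m

0.460


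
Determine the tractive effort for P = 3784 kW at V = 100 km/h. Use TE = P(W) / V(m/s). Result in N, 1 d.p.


Convert: P = 3784 kW = 3784000 W
V = 100 / 3.6 = 27.7778 m/s
TE = 3784000 / 27.7778
TE = 136224.0 N

136224.0


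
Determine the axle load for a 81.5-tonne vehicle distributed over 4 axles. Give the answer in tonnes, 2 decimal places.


Load per axle = total weight / number of axles
Load = 81.5 / 4
Load = 20.38 tonnes

20.38


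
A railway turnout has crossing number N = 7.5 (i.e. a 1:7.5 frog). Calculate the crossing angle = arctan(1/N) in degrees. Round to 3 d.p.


1/N = 1/7.5 = 0.133333
angle = arctan(0.133333) = 0.132552 rad
angle = 0.132552 * 180/pi = 7.595 degrees

7.595


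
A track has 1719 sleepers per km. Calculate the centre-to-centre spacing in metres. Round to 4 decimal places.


Spacing = 1000 m / number of sleepers
Spacing = 1000 / 1719
Spacing = 0.5817 m

0.5817


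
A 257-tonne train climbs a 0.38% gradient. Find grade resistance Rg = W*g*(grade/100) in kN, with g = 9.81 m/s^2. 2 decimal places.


Rg = W * 9.81 * grade / 100
Rg = 257 * 9.81 * 0.38 / 100
Rg = 2521.17 * 0.0038
Rg = 9.58 kN

9.58


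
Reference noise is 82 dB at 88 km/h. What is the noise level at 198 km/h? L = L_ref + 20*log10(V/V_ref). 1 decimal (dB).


V/V_ref = 198 / 88 = 2.25
log10(2.25) = 0.352183
20 * 0.352183 = 7.0437
L = 82 + 7.0437 = 89.0 dB

89.0


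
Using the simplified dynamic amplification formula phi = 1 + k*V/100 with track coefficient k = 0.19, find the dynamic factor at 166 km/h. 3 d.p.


phi = 1 + k * V / 100
phi = 1 + 0.19 * 166 / 100
phi = 1 + 0.3154
phi = 1.315

1.315


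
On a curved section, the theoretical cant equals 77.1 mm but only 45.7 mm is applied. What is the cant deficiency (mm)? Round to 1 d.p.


Cant deficiency = equilibrium cant - actual cant
CD = 77.1 - 45.7
CD = 31.4 mm

31.4


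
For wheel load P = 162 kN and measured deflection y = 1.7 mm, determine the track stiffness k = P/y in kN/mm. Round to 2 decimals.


Track stiffness k = P / y
k = 162 / 1.7
k = 95.29 kN/mm

95.29


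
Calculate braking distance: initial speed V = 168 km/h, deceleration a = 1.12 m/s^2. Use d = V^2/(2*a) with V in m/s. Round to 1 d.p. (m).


Convert speed: V = 168 / 3.6 = 46.6667 m/s
V^2 = 2177.7778
d = 2177.7778 / (2 * 1.12)
d = 2177.7778 / 2.24
d = 972.2 m

972.2


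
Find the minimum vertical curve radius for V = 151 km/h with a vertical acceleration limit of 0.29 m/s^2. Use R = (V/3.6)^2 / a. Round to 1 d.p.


Convert speed: V = 151 / 3.6 = 41.9444 m/s
V^2 = 1759.3364 m^2/s^2
R_v = 1759.3364 / 0.29
R_v = 6066.7 m

6066.7


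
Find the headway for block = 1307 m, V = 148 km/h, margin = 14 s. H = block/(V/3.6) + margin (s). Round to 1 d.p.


V = 148 / 3.6 = 41.1111 m/s
Block traversal time = 1307 / 41.1111 = 31.7919 s
Headway = 31.7919 + 14
Headway = 45.8 s

45.8


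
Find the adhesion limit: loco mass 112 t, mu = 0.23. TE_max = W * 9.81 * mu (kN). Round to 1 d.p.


TE_max = W * g * mu
TE_max = 112 * 9.81 * 0.23
TE_max = 1098.72 * 0.23
TE_max = 252.7 kN

252.7


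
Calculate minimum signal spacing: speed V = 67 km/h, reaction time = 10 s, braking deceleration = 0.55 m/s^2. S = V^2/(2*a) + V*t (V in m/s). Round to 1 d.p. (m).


V = 67 / 3.6 = 18.6111 m/s
Braking distance = 18.6111^2 / (2*0.55) = 314.885 m
Sighting distance = 18.6111 * 10 = 186.1111 m
S = 314.885 + 186.1111 = 501.0 m

501.0


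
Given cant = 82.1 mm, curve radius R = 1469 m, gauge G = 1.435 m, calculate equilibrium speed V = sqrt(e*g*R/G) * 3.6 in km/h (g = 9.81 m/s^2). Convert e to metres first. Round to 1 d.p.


Convert cant: e = 82.1 mm = 0.0821 m
V_ms = sqrt(0.0821 * 9.81 * 1469 / 1.435)
V_ms = sqrt(824.483672) = 28.7138 m/s
V = 28.7138 * 3.6 = 103.4 km/h

103.4


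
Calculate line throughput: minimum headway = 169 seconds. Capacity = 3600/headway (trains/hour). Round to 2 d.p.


Capacity = 3600 / headway
Capacity = 3600 / 169
Capacity = 21.30 trains/hour

21.30


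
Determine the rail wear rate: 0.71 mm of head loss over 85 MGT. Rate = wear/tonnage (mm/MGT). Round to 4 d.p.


Wear rate = total wear / cumulative tonnage
Rate = 0.71 / 85
Rate = 0.0084 mm/MGT

0.0084


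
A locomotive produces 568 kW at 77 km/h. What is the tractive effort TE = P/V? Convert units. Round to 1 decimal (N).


Convert: P = 568 kW = 568000 W
V = 77 / 3.6 = 21.3889 m/s
TE = 568000 / 21.3889
TE = 26555.8 N

26555.8


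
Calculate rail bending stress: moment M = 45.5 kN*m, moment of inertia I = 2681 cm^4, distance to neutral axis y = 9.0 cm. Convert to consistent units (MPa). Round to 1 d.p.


Convert units:
M = 45.5 kN*m = 45500000 N*mm
y = 9.0 cm = 90 mm
I = 2681 cm^4 = 26810000 mm^4
sigma = 45500000 * 90 / 26810000
sigma = 152.7 MPa

152.7


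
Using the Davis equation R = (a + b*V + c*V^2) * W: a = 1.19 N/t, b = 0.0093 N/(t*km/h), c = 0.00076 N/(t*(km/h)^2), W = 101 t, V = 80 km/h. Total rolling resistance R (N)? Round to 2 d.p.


b*V = 0.0093 * 80 = 0.744
c*V^2 = 0.00076 * 6400 = 4.864
R_per_t = 1.19 + 0.744 + 4.864 = 6.798 N/t
R_total = 6.798 * 101 = 686.60 N

686.60


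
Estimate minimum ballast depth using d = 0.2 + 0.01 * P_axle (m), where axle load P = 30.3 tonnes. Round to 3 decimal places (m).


d = 0.2 + 0.01 * 30.3
d = 0.2 + 0.303
d = 0.503 m

0.503


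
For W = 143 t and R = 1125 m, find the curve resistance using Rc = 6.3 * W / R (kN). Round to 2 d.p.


Rc = 6.3 * W / R
Rc = 6.3 * 143 / 1125
Rc = 900.9 / 1125
Rc = 0.80 kN

0.80


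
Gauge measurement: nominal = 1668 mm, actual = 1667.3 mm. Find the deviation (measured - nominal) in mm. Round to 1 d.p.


Deviation = measured - nominal
Deviation = 1667.3 - 1668
Deviation = -0.7 mm

-0.7


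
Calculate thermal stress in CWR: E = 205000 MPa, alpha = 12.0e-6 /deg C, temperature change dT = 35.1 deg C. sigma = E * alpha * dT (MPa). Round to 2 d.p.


sigma = E * alpha * dT
sigma = 205000 * 12.0e-6 * 35.1
sigma = 2.46 * 35.1
sigma = 86.35 MPa

86.35


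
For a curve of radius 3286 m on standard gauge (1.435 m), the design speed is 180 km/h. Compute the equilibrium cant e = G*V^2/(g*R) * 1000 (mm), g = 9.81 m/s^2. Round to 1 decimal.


Convert speed: V = 180 / 3.6 = 50.0 m/s
Apply formula: e = 1.435 * 50.0^2 / (9.81 * 3286)
e = 1.435 * 2500.0 / 32235.66
e = 0.11129 m = 111.3 mm

111.3


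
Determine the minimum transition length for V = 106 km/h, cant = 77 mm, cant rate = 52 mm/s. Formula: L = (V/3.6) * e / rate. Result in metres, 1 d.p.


Convert speed: V = 106 / 3.6 = 29.4444 m/s
L = 29.4444 * 77 / 52
L = 2267.2222 / 52
L = 43.6 m

43.6


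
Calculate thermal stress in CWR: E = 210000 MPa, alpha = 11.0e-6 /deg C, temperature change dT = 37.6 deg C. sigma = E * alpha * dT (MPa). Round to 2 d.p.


sigma = E * alpha * dT
sigma = 210000 * 11.0e-6 * 37.6
sigma = 2.31 * 37.6
sigma = 86.86 MPa

86.86


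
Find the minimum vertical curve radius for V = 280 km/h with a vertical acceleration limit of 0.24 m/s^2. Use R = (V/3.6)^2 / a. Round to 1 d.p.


Convert speed: V = 280 / 3.6 = 77.7778 m/s
V^2 = 6049.3827 m^2/s^2
R_v = 6049.3827 / 0.24
R_v = 25205.8 m

25205.8


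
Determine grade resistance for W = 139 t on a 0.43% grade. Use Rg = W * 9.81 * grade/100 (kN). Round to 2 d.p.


Rg = W * 9.81 * grade / 100
Rg = 139 * 9.81 * 0.43 / 100
Rg = 1363.59 * 0.0043
Rg = 5.86 kN

5.86


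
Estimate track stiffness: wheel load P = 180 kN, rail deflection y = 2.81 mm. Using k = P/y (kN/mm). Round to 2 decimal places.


Track stiffness k = P / y
k = 180 / 2.81
k = 64.06 kN/mm

64.06


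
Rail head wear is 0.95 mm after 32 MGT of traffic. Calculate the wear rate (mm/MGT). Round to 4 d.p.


Wear rate = total wear / cumulative tonnage
Rate = 0.95 / 32
Rate = 0.0297 mm/MGT

0.0297


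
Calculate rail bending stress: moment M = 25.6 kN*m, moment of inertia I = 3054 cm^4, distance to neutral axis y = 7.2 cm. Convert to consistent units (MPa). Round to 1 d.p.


Convert units:
M = 25.6 kN*m = 25600000 N*mm
y = 7.2 cm = 72 mm
I = 3054 cm^4 = 30540000 mm^4
sigma = 25600000 * 72 / 30540000
sigma = 60.4 MPa

60.4


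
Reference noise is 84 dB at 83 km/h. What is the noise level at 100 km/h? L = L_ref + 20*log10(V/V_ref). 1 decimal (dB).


V/V_ref = 100 / 83 = 1.204819
log10(1.204819) = 0.080922
20 * 0.080922 = 1.6184
L = 84 + 1.6184 = 85.6 dB

85.6


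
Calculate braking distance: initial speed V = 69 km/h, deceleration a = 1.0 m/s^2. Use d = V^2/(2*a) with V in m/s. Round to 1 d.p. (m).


Convert speed: V = 69 / 3.6 = 19.1667 m/s
V^2 = 367.3611
d = 367.3611 / (2 * 1.0)
d = 367.3611 / 2.0
d = 183.7 m

183.7


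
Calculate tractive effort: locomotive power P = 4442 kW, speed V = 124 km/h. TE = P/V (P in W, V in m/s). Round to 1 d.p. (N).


Convert: P = 4442 kW = 4442000 W
V = 124 / 3.6 = 34.4444 m/s
TE = 4442000 / 34.4444
TE = 128961.3 N

128961.3


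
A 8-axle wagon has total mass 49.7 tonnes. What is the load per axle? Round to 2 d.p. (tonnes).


Load per axle = total weight / number of axles
Load = 49.7 / 8
Load = 6.21 tonnes

6.21


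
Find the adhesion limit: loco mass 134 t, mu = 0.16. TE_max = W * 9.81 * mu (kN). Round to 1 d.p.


TE_max = W * g * mu
TE_max = 134 * 9.81 * 0.16
TE_max = 1314.54 * 0.16
TE_max = 210.3 kN

210.3


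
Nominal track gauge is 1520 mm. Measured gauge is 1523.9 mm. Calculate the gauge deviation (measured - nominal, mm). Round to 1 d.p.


Deviation = measured - nominal
Deviation = 1523.9 - 1520
Deviation = 3.9 mm

3.9


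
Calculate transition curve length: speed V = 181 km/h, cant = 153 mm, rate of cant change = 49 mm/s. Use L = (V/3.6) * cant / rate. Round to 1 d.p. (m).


Convert speed: V = 181 / 3.6 = 50.2778 m/s
L = 50.2778 * 153 / 49
L = 7692.5 / 49
L = 157.0 m

157.0


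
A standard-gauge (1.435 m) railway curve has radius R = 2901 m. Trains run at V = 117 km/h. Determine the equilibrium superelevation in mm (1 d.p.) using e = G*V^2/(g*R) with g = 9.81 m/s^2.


Convert speed: V = 117 / 3.6 = 32.5 m/s
Apply formula: e = 1.435 * 32.5^2 / (9.81 * 2901)
e = 1.435 * 1056.25 / 28458.81
e = 0.05326 m = 53.3 mm

53.3


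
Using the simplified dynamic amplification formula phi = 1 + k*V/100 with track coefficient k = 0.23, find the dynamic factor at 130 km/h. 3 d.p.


phi = 1 + k * V / 100
phi = 1 + 0.23 * 130 / 100
phi = 1 + 0.299
phi = 1.299

1.299


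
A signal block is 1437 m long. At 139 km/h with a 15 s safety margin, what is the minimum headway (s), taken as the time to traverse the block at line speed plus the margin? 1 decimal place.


V = 139 / 3.6 = 38.6111 m/s
Block traversal time = 1437 / 38.6111 = 37.2173 s
Headway = 37.2173 + 15
Headway = 52.2 s

52.2


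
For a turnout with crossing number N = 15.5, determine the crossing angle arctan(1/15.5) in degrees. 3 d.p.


1/N = 1/15.5 = 0.064516
angle = arctan(0.064516) = 0.064427 rad
angle = 0.064427 * 180/pi = 3.691 degrees

3.691


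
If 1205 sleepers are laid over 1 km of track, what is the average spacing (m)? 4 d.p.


Spacing = 1000 m / number of sleepers
Spacing = 1000 / 1205
Spacing = 0.8299 m

0.8299


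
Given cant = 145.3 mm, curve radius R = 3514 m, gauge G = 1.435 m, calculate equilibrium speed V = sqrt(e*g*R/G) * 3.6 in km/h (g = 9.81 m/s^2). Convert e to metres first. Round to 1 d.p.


Convert cant: e = 145.3 mm = 0.1453 m
V_ms = sqrt(0.1453 * 9.81 * 3514 / 1.435)
V_ms = sqrt(3490.474566) = 59.0802 m/s
V = 59.0802 * 3.6 = 212.7 km/h

212.7


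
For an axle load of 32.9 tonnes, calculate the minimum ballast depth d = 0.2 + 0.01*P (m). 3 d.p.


d = 0.2 + 0.01 * 32.9
d = 0.2 + 0.329
d = 0.529 m

0.529


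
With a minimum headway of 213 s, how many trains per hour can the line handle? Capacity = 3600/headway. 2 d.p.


Capacity = 3600 / headway
Capacity = 3600 / 213
Capacity = 16.90 trains/hour

16.90


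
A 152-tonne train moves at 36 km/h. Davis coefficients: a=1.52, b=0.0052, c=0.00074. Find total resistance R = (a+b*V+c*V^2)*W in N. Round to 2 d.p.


b*V = 0.0052 * 36 = 0.1872
c*V^2 = 0.00074 * 1296 = 0.95904
R_per_t = 1.52 + 0.1872 + 0.95904 = 2.66624 N/t
R_total = 2.66624 * 152 = 405.27 N

405.27


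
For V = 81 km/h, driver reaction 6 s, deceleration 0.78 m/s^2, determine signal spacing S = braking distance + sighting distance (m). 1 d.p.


V = 81 / 3.6 = 22.5 m/s
Braking distance = 22.5^2 / (2*0.78) = 324.5192 m
Sighting distance = 22.5 * 6 = 135.0 m
S = 324.5192 + 135.0 = 459.5 m

459.5


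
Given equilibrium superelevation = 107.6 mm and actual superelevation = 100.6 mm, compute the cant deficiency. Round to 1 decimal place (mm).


Cant deficiency = equilibrium cant - actual cant
CD = 107.6 - 100.6
CD = 7.0 mm

7.0


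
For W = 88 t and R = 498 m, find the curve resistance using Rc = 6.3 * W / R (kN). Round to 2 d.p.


Rc = 6.3 * W / R
Rc = 6.3 * 88 / 498
Rc = 554.4 / 498
Rc = 1.11 kN

1.11


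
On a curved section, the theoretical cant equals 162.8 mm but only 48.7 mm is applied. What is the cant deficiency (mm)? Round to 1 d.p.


Cant deficiency = equilibrium cant - actual cant
CD = 162.8 - 48.7
CD = 114.1 mm

114.1


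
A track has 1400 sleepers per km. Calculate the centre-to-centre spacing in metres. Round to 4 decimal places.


Spacing = 1000 m / number of sleepers
Spacing = 1000 / 1400
Spacing = 0.7143 m

0.7143


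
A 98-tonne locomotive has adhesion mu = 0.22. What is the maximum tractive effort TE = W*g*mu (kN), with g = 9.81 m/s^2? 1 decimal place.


TE_max = W * g * mu
TE_max = 98 * 9.81 * 0.22
TE_max = 961.38 * 0.22
TE_max = 211.5 kN

211.5


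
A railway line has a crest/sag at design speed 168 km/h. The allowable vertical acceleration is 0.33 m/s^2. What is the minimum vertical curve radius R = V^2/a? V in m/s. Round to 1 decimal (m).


Convert speed: V = 168 / 3.6 = 46.6667 m/s
V^2 = 2177.7778 m^2/s^2
R_v = 2177.7778 / 0.33
R_v = 6599.3 m

6599.3


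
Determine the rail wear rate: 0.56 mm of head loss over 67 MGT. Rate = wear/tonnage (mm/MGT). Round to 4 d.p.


Wear rate = total wear / cumulative tonnage
Rate = 0.56 / 67
Rate = 0.0084 mm/MGT

0.0084


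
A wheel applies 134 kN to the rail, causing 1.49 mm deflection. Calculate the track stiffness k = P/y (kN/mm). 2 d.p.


Track stiffness k = P / y
k = 134 / 1.49
k = 89.93 kN/mm

89.93


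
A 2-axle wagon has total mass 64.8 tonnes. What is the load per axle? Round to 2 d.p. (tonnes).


Load per axle = total weight / number of axles
Load = 64.8 / 2
Load = 32.40 tonnes

32.40


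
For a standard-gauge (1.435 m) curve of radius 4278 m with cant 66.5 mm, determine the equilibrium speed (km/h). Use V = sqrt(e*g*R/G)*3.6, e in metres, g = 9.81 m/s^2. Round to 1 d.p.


Convert cant: e = 66.5 mm = 0.0665 m
V_ms = sqrt(0.0665 * 9.81 * 4278 / 1.435)
V_ms = sqrt(1944.820537) = 44.1001 m/s
V = 44.1001 * 3.6 = 158.8 km/h

158.8


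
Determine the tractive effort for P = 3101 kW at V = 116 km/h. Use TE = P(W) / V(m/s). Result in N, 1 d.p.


Convert: P = 3101 kW = 3101000 W
V = 116 / 3.6 = 32.2222 m/s
TE = 3101000 / 32.2222
TE = 96237.9 N

96237.9


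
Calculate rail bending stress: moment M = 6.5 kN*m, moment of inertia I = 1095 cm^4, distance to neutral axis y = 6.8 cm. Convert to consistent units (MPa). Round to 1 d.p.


Convert units:
M = 6.5 kN*m = 6500000 N*mm
y = 6.8 cm = 68 mm
I = 1095 cm^4 = 10950000 mm^4
sigma = 6500000 * 68 / 10950000
sigma = 40.4 MPa

40.4


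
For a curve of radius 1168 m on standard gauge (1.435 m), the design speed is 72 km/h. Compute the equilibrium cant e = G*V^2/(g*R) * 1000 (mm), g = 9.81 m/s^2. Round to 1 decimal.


Convert speed: V = 72 / 3.6 = 20.0 m/s
Apply formula: e = 1.435 * 20.0^2 / (9.81 * 1168)
e = 1.435 * 400.0 / 11458.08
e = 0.050096 m = 50.1 mm

50.1


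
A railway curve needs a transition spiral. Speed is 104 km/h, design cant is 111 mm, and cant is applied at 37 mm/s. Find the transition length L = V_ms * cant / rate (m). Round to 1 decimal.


Convert speed: V = 104 / 3.6 = 28.8889 m/s
L = 28.8889 * 111 / 37
L = 3206.6667 / 37
L = 86.7 m

86.7


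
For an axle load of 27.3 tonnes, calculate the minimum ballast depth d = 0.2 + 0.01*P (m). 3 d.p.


d = 0.2 + 0.01 * 27.3
d = 0.2 + 0.273
d = 0.473 m

0.473


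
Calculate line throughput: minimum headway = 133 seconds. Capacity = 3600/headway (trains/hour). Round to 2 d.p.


Capacity = 3600 / headway
Capacity = 3600 / 133
Capacity = 27.07 trains/hour

27.07


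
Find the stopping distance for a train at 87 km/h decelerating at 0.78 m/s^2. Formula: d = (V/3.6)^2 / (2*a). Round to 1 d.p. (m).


Convert speed: V = 87 / 3.6 = 24.1667 m/s
V^2 = 584.0278
d = 584.0278 / (2 * 0.78)
d = 584.0278 / 1.56
d = 374.4 m

374.4


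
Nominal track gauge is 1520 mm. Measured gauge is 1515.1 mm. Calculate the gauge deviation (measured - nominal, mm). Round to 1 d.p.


Deviation = measured - nominal
Deviation = 1515.1 - 1520
Deviation = -4.9 mm

-4.9


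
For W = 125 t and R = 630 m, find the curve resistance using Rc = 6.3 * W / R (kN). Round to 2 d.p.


Rc = 6.3 * W / R
Rc = 6.3 * 125 / 630
Rc = 787.5 / 630
Rc = 1.25 kN

1.25


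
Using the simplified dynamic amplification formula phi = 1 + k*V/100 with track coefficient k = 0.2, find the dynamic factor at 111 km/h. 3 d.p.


phi = 1 + k * V / 100
phi = 1 + 0.2 * 111 / 100
phi = 1 + 0.222
phi = 1.222

1.222


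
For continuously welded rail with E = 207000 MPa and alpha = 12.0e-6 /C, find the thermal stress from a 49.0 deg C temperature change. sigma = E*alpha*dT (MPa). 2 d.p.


sigma = E * alpha * dT
sigma = 207000 * 12.0e-6 * 49.0
sigma = 2.484 * 49.0
sigma = 121.72 MPa

121.72


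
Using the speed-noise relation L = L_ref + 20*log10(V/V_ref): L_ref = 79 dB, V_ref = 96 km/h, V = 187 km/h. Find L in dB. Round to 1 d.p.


V/V_ref = 187 / 96 = 1.947917
log10(1.947917) = 0.28957
20 * 0.28957 = 5.7914
L = 79 + 5.7914 = 84.8 dB

84.8


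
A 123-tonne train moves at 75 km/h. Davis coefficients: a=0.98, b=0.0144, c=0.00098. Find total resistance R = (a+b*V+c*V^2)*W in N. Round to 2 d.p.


b*V = 0.0144 * 75 = 1.08
c*V^2 = 0.00098 * 5625 = 5.5125
R_per_t = 0.98 + 1.08 + 5.5125 = 7.5725 N/t
R_total = 7.5725 * 123 = 931.42 N

931.42


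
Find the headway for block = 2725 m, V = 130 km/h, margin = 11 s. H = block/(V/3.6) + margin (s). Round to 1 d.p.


V = 130 / 3.6 = 36.1111 m/s
Block traversal time = 2725 / 36.1111 = 75.4615 s
Headway = 75.4615 + 11
Headway = 86.5 s

86.5


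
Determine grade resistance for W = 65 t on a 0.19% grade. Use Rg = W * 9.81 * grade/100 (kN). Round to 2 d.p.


Rg = W * 9.81 * grade / 100
Rg = 65 * 9.81 * 0.19 / 100
Rg = 637.65 * 0.0019
Rg = 1.21 kN

1.21


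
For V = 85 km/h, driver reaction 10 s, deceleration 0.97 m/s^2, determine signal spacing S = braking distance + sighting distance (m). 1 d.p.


V = 85 / 3.6 = 23.6111 m/s
Braking distance = 23.6111^2 / (2*0.97) = 287.3632 m
Sighting distance = 23.6111 * 10 = 236.1111 m
S = 287.3632 + 236.1111 = 523.5 m

523.5


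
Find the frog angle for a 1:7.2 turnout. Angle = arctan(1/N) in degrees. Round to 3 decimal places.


1/N = 1/7.2 = 0.138889
angle = arctan(0.138889) = 0.138006 rad
angle = 0.138006 * 180/pi = 7.907 degrees

7.907


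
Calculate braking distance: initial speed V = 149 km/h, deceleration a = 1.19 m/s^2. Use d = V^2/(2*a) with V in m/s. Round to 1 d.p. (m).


Convert speed: V = 149 / 3.6 = 41.3889 m/s
V^2 = 1713.0401
d = 1713.0401 / (2 * 1.19)
d = 1713.0401 / 2.38
d = 719.8 m

719.8


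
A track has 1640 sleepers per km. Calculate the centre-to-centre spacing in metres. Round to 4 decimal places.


Spacing = 1000 m / number of sleepers
Spacing = 1000 / 1640
Spacing = 0.6098 m

0.6098


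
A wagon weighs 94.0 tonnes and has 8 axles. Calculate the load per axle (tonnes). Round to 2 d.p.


Load per axle = total weight / number of axles
Load = 94.0 / 8
Load = 11.75 tonnes

11.75


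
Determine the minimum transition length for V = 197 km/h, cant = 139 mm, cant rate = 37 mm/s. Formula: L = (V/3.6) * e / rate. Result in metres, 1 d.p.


Convert speed: V = 197 / 3.6 = 54.7222 m/s
L = 54.7222 * 139 / 37
L = 7606.3889 / 37
L = 205.6 m

205.6


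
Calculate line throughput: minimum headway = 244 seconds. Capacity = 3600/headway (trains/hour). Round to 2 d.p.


Capacity = 3600 / headway
Capacity = 3600 / 244
Capacity = 14.75 trains/hour

14.75


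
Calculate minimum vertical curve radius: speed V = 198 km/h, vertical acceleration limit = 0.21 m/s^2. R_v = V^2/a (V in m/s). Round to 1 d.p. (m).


Convert speed: V = 198 / 3.6 = 55.0 m/s
V^2 = 3025.0 m^2/s^2
R_v = 3025.0 / 0.21
R_v = 14404.8 m

14404.8


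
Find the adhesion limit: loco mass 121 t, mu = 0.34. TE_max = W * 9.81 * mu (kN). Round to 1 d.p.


TE_max = W * g * mu
TE_max = 121 * 9.81 * 0.34
TE_max = 1187.01 * 0.34
TE_max = 403.6 kN

403.6


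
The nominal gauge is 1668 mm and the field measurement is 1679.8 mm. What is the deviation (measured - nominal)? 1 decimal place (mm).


Deviation = measured - nominal
Deviation = 1679.8 - 1668
Deviation = 11.8 mm

11.8


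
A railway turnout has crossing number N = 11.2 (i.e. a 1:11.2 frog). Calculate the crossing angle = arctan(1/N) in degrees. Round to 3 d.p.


1/N = 1/11.2 = 0.089286
angle = arctan(0.089286) = 0.08905 rad
angle = 0.08905 * 180/pi = 5.102 degrees

5.102


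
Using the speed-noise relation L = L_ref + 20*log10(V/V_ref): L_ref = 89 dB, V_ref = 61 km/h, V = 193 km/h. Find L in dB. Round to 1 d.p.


V/V_ref = 193 / 61 = 3.163934
log10(3.163934) = 0.500227
20 * 0.500227 = 10.0045
L = 89 + 10.0045 = 99.0 dB

99.0


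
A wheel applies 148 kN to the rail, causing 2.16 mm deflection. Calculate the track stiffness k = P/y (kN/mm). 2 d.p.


Track stiffness k = P / y
k = 148 / 2.16
k = 68.52 kN/mm

68.52


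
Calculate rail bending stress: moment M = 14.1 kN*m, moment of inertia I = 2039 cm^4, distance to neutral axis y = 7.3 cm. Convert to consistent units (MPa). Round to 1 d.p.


Convert units:
M = 14.1 kN*m = 14100000 N*mm
y = 7.3 cm = 73 mm
I = 2039 cm^4 = 20390000 mm^4
sigma = 14100000 * 73 / 20390000
sigma = 50.5 MPa

50.5


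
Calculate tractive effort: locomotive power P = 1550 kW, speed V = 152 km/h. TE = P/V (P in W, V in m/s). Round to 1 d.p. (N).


Convert: P = 1550 kW = 1550000 W
V = 152 / 3.6 = 42.2222 m/s
TE = 1550000 / 42.2222
TE = 36710.5 N

36710.5


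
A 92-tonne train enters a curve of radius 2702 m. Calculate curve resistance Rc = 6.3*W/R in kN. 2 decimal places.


Rc = 6.3 * W / R
Rc = 6.3 * 92 / 2702
Rc = 579.6 / 2702
Rc = 0.21 kN

0.21


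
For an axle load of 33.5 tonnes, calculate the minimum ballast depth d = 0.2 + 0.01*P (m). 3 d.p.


d = 0.2 + 0.01 * 33.5
d = 0.2 + 0.335
d = 0.535 m

0.535


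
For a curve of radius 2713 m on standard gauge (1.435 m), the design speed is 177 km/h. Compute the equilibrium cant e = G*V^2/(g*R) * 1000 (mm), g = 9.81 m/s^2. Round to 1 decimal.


Convert speed: V = 177 / 3.6 = 49.1667 m/s
Apply formula: e = 1.435 * 49.1667^2 / (9.81 * 2713)
e = 1.435 * 2417.3611 / 26614.53
e = 0.130339 m = 130.3 mm

130.3


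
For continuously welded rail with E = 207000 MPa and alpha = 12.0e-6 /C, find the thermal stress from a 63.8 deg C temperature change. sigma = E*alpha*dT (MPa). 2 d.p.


sigma = E * alpha * dT
sigma = 207000 * 12.0e-6 * 63.8
sigma = 2.484 * 63.8
sigma = 158.48 MPa

158.48


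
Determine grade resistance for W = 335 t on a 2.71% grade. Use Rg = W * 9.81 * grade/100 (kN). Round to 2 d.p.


Rg = W * 9.81 * grade / 100
Rg = 335 * 9.81 * 2.71 / 100
Rg = 3286.35 * 0.0271
Rg = 89.06 kN

89.06


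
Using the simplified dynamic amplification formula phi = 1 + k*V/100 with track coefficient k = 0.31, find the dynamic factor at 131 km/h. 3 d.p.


phi = 1 + k * V / 100
phi = 1 + 0.31 * 131 / 100
phi = 1 + 0.4061
phi = 1.406

1.406


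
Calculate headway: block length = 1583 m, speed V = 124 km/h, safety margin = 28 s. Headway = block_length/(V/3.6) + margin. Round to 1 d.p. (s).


V = 124 / 3.6 = 34.4444 m/s
Block traversal time = 1583 / 34.4444 = 45.9581 s
Headway = 45.9581 + 28
Headway = 74.0 s

74.0


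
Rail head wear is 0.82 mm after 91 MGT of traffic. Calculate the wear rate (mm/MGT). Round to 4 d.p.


Wear rate = total wear / cumulative tonnage
Rate = 0.82 / 91
Rate = 0.0090 mm/MGT

0.0090


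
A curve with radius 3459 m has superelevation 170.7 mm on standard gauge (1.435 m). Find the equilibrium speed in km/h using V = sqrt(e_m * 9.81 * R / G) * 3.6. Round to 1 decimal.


Convert cant: e = 170.7 mm = 0.1707 m
V_ms = sqrt(0.1707 * 9.81 * 3459 / 1.435)
V_ms = sqrt(4036.464985) = 63.5332 m/s
V = 63.5332 * 3.6 = 228.7 km/h

228.7


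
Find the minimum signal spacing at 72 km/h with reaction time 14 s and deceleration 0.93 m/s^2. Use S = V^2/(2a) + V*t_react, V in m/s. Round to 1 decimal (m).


V = 72 / 3.6 = 20.0 m/s
Braking distance = 20.0^2 / (2*0.93) = 215.0538 m
Sighting distance = 20.0 * 14 = 280.0 m
S = 215.0538 + 280.0 = 495.1 m

495.1


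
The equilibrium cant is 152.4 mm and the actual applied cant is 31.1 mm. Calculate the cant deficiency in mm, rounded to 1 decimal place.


Cant deficiency = equilibrium cant - actual cant
CD = 152.4 - 31.1
CD = 121.3 mm

121.3


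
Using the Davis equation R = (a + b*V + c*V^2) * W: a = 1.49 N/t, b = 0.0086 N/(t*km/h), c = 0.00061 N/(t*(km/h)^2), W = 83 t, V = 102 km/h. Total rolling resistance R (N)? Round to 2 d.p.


b*V = 0.0086 * 102 = 0.8772
c*V^2 = 0.00061 * 10404 = 6.34644
R_per_t = 1.49 + 0.8772 + 6.34644 = 8.71364 N/t
R_total = 8.71364 * 83 = 723.23 N

723.23


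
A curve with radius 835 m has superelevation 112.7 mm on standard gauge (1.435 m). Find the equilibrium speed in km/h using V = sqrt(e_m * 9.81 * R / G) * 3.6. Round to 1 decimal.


Convert cant: e = 112.7 mm = 0.1127 m
V_ms = sqrt(0.1127 * 9.81 * 835 / 1.435)
V_ms = sqrt(643.320659) = 25.3638 m/s
V = 25.3638 * 3.6 = 91.3 km/h

91.3


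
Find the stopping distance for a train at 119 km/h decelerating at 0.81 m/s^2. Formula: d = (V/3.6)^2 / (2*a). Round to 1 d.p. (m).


Convert speed: V = 119 / 3.6 = 33.0556 m/s
V^2 = 1092.6698
d = 1092.6698 / (2 * 0.81)
d = 1092.6698 / 1.62
d = 674.5 m

674.5


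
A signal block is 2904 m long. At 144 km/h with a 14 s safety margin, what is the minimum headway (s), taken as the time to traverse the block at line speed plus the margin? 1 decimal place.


V = 144 / 3.6 = 40.0 m/s
Block traversal time = 2904 / 40.0 = 72.6 s
Headway = 72.6 + 14
Headway = 86.6 s

86.6


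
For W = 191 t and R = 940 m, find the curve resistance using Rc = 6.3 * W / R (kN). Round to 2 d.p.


Rc = 6.3 * W / R
Rc = 6.3 * 191 / 940
Rc = 1203.3 / 940
Rc = 1.28 kN

1.28


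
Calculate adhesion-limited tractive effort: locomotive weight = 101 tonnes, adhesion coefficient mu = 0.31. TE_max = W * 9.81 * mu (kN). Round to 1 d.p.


TE_max = W * g * mu
TE_max = 101 * 9.81 * 0.31
TE_max = 990.81 * 0.31
TE_max = 307.2 kN

307.2


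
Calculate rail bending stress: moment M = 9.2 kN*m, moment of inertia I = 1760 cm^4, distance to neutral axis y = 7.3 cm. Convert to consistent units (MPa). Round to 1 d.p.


Convert units:
M = 9.2 kN*m = 9200000 N*mm
y = 7.3 cm = 73 mm
I = 1760 cm^4 = 17600000 mm^4
sigma = 9200000 * 73 / 17600000
sigma = 38.2 MPa

38.2


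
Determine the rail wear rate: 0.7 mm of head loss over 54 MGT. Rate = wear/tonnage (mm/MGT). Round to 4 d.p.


Wear rate = total wear / cumulative tonnage
Rate = 0.7 / 54
Rate = 0.0130 mm/MGT

0.0130


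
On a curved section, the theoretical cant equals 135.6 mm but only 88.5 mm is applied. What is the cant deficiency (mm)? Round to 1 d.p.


Cant deficiency = equilibrium cant - actual cant
CD = 135.6 - 88.5
CD = 47.1 mm

47.1


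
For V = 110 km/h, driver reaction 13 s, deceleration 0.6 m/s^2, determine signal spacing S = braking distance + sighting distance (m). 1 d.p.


V = 110 / 3.6 = 30.5556 m/s
Braking distance = 30.5556^2 / (2*0.6) = 778.035 m
Sighting distance = 30.5556 * 13 = 397.2222 m
S = 778.035 + 397.2222 = 1175.3 m

1175.3


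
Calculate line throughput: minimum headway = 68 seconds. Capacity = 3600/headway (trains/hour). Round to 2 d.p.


Capacity = 3600 / headway
Capacity = 3600 / 68
Capacity = 52.94 trains/hour

52.94


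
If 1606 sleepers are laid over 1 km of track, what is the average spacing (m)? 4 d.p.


Spacing = 1000 m / number of sleepers
Spacing = 1000 / 1606
Spacing = 0.6227 m

0.6227


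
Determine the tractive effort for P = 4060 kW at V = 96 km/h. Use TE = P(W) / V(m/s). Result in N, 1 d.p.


Convert: P = 4060 kW = 4060000 W
V = 96 / 3.6 = 26.6667 m/s
TE = 4060000 / 26.6667
TE = 152250.0 N

152250.0


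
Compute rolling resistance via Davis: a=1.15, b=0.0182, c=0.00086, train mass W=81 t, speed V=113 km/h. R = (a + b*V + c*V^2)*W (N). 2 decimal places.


b*V = 0.0182 * 113 = 2.0566
c*V^2 = 0.00086 * 12769 = 10.98134
R_per_t = 1.15 + 2.0566 + 10.98134 = 14.18794 N/t
R_total = 14.18794 * 81 = 1149.22 N

1149.22


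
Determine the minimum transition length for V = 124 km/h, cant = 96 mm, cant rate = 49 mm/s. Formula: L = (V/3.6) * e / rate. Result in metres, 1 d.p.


Convert speed: V = 124 / 3.6 = 34.4444 m/s
L = 34.4444 * 96 / 49
L = 3306.6667 / 49
L = 67.5 m

67.5


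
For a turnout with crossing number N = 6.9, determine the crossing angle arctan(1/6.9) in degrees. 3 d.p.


1/N = 1/6.9 = 0.144928
angle = arctan(0.144928) = 0.143925 rad
angle = 0.143925 * 180/pi = 8.246 degrees

8.246


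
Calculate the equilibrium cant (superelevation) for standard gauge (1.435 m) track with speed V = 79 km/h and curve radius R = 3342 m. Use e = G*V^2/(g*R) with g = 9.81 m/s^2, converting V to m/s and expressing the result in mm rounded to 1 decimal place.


Convert speed: V = 79 / 3.6 = 21.9444 m/s
Apply formula: e = 1.435 * 21.9444^2 / (9.81 * 3342)
e = 1.435 * 481.5586 / 32785.02
e = 0.021078 m = 21.1 mm

21.1


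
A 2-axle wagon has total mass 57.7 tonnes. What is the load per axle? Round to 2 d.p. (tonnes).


Load per axle = total weight / number of axles
Load = 57.7 / 2
Load = 28.85 tonnes

28.85


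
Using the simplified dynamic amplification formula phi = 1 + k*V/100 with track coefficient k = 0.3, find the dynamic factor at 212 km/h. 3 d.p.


phi = 1 + k * V / 100
phi = 1 + 0.3 * 212 / 100
phi = 1 + 0.636
phi = 1.636

1.636


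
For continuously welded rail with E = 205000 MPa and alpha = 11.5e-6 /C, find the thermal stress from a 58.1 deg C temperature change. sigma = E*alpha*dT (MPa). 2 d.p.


sigma = E * alpha * dT
sigma = 205000 * 11.5e-6 * 58.1
sigma = 2.3575 * 58.1
sigma = 136.97 MPa

136.97


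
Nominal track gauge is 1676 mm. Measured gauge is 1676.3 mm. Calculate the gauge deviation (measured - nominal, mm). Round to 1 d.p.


Deviation = measured - nominal
Deviation = 1676.3 - 1676
Deviation = 0.3 mm

0.3


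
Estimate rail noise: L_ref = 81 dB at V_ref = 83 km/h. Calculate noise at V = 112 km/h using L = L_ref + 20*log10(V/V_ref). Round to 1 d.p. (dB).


V/V_ref = 112 / 83 = 1.349398
log10(1.349398) = 0.13014
20 * 0.13014 = 2.6028
L = 81 + 2.6028 = 83.6 dB

83.6


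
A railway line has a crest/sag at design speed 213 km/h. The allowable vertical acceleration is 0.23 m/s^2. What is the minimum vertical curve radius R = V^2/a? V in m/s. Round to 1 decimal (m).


Convert speed: V = 213 / 3.6 = 59.1667 m/s
V^2 = 3500.6944 m^2/s^2
R_v = 3500.6944 / 0.23
R_v = 15220.4 m

15220.4


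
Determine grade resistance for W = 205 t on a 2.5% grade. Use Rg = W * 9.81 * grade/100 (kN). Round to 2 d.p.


Rg = W * 9.81 * grade / 100
Rg = 205 * 9.81 * 2.5 / 100
Rg = 2011.05 * 0.025
Rg = 50.28 kN

50.28


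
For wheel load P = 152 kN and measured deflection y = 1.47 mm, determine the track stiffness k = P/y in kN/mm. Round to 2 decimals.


Track stiffness k = P / y
k = 152 / 1.47
k = 103.40 kN/mm

103.40


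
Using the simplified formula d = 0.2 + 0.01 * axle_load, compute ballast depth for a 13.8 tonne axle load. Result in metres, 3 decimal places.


d = 0.2 + 0.01 * 13.8
d = 0.2 + 0.138
d = 0.338 m

0.338


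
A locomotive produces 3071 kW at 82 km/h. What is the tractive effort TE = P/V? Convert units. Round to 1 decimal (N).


Convert: P = 3071 kW = 3071000 W
V = 82 / 3.6 = 22.7778 m/s
TE = 3071000 / 22.7778
TE = 134824.4 N

134824.4


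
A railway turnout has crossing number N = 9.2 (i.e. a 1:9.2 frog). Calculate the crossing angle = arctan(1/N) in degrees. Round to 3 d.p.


1/N = 1/9.2 = 0.108696
angle = arctan(0.108696) = 0.108271 rad
angle = 0.108271 * 180/pi = 6.203 degrees

6.203


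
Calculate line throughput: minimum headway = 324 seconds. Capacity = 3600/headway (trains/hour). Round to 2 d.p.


Capacity = 3600 / headway
Capacity = 3600 / 324
Capacity = 11.11 trains/hour

11.11


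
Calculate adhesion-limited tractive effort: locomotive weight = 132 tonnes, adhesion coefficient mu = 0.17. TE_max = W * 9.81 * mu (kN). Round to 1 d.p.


TE_max = W * g * mu
TE_max = 132 * 9.81 * 0.17
TE_max = 1294.92 * 0.17
TE_max = 220.1 kN

220.1


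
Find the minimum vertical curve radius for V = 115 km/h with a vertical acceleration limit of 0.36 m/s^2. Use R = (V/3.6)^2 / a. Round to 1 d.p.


Convert speed: V = 115 / 3.6 = 31.9444 m/s
V^2 = 1020.4475 m^2/s^2
R_v = 1020.4475 / 0.36
R_v = 2834.6 m

2834.6


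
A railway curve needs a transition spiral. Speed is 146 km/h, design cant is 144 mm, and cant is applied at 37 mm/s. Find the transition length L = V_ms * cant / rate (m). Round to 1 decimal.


Convert speed: V = 146 / 3.6 = 40.5556 m/s
L = 40.5556 * 144 / 37
L = 5840.0 / 37
L = 157.8 m

157.8


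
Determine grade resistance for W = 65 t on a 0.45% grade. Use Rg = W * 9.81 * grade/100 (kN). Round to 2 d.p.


Rg = W * 9.81 * grade / 100
Rg = 65 * 9.81 * 0.45 / 100
Rg = 637.65 * 0.0045
Rg = 2.87 kN

2.87


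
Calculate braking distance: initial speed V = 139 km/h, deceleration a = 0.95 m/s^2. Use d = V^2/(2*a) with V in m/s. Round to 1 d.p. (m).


Convert speed: V = 139 / 3.6 = 38.6111 m/s
V^2 = 1490.8179
d = 1490.8179 / (2 * 0.95)
d = 1490.8179 / 1.9
d = 784.6 m

784.6


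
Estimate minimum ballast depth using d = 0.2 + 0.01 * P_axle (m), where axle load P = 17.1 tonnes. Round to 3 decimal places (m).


d = 0.2 + 0.01 * 17.1
d = 0.2 + 0.171
d = 0.371 m

0.371


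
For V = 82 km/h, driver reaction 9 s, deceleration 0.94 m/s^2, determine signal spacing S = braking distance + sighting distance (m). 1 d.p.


V = 82 / 3.6 = 22.7778 m/s
Braking distance = 22.7778^2 / (2*0.94) = 275.9719 m
Sighting distance = 22.7778 * 9 = 205.0 m
S = 275.9719 + 205.0 = 481.0 m

481.0


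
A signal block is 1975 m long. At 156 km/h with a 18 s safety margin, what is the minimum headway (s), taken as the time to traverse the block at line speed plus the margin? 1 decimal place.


V = 156 / 3.6 = 43.3333 m/s
Block traversal time = 1975 / 43.3333 = 45.5769 s
Headway = 45.5769 + 18
Headway = 63.6 s

63.6


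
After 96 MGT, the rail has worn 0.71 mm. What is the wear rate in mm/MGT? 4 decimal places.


Wear rate = total wear / cumulative tonnage
Rate = 0.71 / 96
Rate = 0.0074 mm/MGT

0.0074


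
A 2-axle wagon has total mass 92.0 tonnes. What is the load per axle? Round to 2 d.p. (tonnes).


Load per axle = total weight / number of axles
Load = 92.0 / 2
Load = 46.00 tonnes

46.00


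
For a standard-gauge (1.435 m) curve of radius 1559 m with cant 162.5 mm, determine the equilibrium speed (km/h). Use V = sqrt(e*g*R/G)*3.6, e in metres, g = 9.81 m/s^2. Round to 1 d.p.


Convert cant: e = 162.5 mm = 0.1625 m
V_ms = sqrt(0.1625 * 9.81 * 1559 / 1.435)
V_ms = sqrt(1731.875174) = 41.6158 m/s
V = 41.6158 * 3.6 = 149.8 km/h

149.8


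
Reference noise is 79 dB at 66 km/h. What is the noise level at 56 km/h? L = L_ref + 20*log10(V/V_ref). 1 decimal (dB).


V/V_ref = 56 / 66 = 0.848485
log10(0.848485) = -0.071356
20 * -0.071356 = -1.4271
L = 79 + -1.4271 = 77.6 dB

77.6


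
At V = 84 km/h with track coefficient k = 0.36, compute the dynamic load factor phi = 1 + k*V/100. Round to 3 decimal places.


phi = 1 + k * V / 100
phi = 1 + 0.36 * 84 / 100
phi = 1 + 0.3024
phi = 1.302

1.302


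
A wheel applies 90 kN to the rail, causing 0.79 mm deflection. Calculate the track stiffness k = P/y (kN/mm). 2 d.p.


Track stiffness k = P / y
k = 90 / 0.79
k = 113.92 kN/mm

113.92


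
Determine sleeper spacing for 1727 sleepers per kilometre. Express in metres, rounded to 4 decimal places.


Spacing = 1000 m / number of sleepers
Spacing = 1000 / 1727
Spacing = 0.5790 m

0.5790


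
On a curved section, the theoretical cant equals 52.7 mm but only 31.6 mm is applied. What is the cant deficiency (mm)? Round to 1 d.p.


Cant deficiency = equilibrium cant - actual cant
CD = 52.7 - 31.6
CD = 21.1 mm

21.1


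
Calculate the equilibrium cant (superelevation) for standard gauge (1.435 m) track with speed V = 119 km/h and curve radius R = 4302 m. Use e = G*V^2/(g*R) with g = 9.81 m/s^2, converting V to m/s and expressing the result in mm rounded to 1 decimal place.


Convert speed: V = 119 / 3.6 = 33.0556 m/s
Apply formula: e = 1.435 * 33.0556^2 / (9.81 * 4302)
e = 1.435 * 1092.6698 / 42202.62
e = 0.037154 m = 37.2 mm

37.2


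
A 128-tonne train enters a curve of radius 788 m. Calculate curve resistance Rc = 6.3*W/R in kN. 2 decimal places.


Rc = 6.3 * W / R
Rc = 6.3 * 128 / 788
Rc = 806.4 / 788
Rc = 1.02 kN

1.02


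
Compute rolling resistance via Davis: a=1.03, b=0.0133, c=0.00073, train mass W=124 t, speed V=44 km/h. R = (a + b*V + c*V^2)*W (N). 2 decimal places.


b*V = 0.0133 * 44 = 0.5852
c*V^2 = 0.00073 * 1936 = 1.41328
R_per_t = 1.03 + 0.5852 + 1.41328 = 3.02848 N/t
R_total = 3.02848 * 124 = 375.53 N

375.53


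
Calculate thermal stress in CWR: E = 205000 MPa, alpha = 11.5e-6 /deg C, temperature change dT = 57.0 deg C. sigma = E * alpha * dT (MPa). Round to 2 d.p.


sigma = E * alpha * dT
sigma = 205000 * 11.5e-6 * 57.0
sigma = 2.3575 * 57.0
sigma = 134.38 MPa

134.38


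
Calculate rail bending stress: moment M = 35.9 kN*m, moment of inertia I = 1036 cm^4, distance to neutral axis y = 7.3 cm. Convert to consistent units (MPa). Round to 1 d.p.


Convert units:
M = 35.9 kN*m = 35900000 N*mm
y = 7.3 cm = 73 mm
I = 1036 cm^4 = 10360000 mm^4
sigma = 35900000 * 73 / 10360000
sigma = 253.0 MPa

253.0


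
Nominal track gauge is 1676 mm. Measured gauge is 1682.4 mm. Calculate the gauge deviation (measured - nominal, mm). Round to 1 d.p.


Deviation = measured - nominal
Deviation = 1682.4 - 1676
Deviation = 6.4 mm

6.4


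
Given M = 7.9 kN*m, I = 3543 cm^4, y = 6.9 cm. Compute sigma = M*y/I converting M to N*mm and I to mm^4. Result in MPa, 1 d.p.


Convert units:
M = 7.9 kN*m = 7900000 N*mm
y = 6.9 cm = 69 mm
I = 3543 cm^4 = 35430000 mm^4
sigma = 7900000 * 69 / 35430000
sigma = 15.4 MPa

15.4


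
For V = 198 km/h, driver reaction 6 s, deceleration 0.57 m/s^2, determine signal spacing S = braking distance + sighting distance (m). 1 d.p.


V = 198 / 3.6 = 55.0 m/s
Braking distance = 55.0^2 / (2*0.57) = 2653.5088 m
Sighting distance = 55.0 * 6 = 330.0 m
S = 2653.5088 + 330.0 = 2983.5 m

2983.5


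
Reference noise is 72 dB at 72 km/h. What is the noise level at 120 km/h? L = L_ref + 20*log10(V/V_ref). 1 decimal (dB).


V/V_ref = 120 / 72 = 1.666667
log10(1.666667) = 0.221849
20 * 0.221849 = 4.437
L = 72 + 4.437 = 76.4 dB

76.4
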